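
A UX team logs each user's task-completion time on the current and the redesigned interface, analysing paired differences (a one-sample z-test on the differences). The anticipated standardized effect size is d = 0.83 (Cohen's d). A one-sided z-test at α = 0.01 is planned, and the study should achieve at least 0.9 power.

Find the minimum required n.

Set Φ(δ − 2.326) = 0.9; then δ − 2.326 = Φ⁻¹(0.9) = 1.282, giving δ = 3.608.
δ = d·√n ⇒ n = (δ/d)² = (3.608 / 0.83)² = 18.90.
Round up to the next whole unit.

n = 19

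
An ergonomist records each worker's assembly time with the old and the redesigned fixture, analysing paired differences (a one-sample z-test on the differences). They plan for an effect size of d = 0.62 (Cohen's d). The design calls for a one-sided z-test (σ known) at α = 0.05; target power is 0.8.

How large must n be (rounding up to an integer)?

Set Φ(δ − 1.645) = 0.8; then δ − 1.645 = Φ⁻¹(0.8) = 0.842, giving δ = 2.486.
δ = d·√n ⇒ n = (δ/d)² = (2.486 / 0.62)² = 16.08.
Rounding up, n = 17.

n = 17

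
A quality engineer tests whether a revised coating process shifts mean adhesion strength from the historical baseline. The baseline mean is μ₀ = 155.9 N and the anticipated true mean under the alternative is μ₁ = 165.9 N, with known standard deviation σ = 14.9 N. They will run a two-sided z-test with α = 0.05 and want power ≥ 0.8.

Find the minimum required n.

Standardized effect: d = |μ₁ − μ₀| / σ = |165.9 − 155.9| / 14.9 = 0.6711
For power 0.8 need Φ(δ − z_{0.025}) = 0.8, so δ = z_{0.025} + z_{0.20} = 1.960 + 0.842 = 2.802.
(For δ > 0 the lower-tail rejection region contributes negligibly to power, so the one-term inversion is standard.)
δ = d·√n ⇒ n = (δ/d)² = (2.802 / 0.6711)² = 17.43.
Rounding up, n = 18.

n = 18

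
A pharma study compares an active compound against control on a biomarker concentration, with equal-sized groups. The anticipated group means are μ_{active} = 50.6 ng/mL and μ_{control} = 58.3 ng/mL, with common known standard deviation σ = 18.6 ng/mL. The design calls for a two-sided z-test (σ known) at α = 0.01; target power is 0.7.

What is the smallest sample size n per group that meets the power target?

n = 113 per group

Standardized effect: d = |μ_{active} − μ_{control}| / σ = |50.6 − 58.3| / 18.6 = 0.4140
Set Φ(δ − 2.576) = 0.7; then δ − 2.576 = Φ⁻¹(0.7) = 0.524, giving δ = 3.100.
(For δ > 0 the lower-tail rejection region contributes negligibly to power, so the one-term inversion is standard.)
δ = d·√(n/2) ⇒ n = 2(δ/d)² = 2 × (3.100 / 0.4140)² = 112.17.
Round up to the next whole unit.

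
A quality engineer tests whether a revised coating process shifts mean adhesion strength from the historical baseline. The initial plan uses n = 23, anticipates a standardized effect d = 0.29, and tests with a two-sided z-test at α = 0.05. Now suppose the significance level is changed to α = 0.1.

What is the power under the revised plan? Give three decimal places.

δ = d·√n = 0.29 × √23 = 1.3908 (unchanged). New critical value: z_{0.05} = 1.645.
Revised power = Φ(δ − 1.645) + Φ(−δ − 1.645) = Φ(-0.254) + Φ(-3.036) = 0.3997 + 0.0012 = 0.4009.

Power ≈ 0.401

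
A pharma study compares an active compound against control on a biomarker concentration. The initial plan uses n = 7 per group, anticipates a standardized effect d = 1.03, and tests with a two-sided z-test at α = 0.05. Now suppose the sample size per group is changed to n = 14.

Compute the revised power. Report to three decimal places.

Power ≈ 0.778

With n = 14 per group: δ = d·√(n/2) = 1.03 × √(14/2) = 2.7251. Critical value z_{0.025} = 1.960.
Revised power = Φ(δ − 1.960) + Φ(−δ − 1.960) = Φ(0.765) + Φ(-4.685) = 0.7779 + 0.0000 = 0.7779.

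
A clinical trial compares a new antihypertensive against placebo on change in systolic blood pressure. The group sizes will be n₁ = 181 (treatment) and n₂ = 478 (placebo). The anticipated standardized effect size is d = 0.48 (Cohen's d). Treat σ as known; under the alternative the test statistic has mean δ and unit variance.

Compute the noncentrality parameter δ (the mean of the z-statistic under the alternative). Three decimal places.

δ ≈ 5.500

δ = d / √(1/n₁ + 1/n₂) = 0.48 / √(1/181 + 1/478) = 5.4999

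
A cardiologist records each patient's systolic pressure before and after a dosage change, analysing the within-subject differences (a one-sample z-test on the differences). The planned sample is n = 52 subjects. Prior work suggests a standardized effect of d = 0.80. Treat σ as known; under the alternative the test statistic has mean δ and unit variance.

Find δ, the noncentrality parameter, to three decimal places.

δ ≈ 5.769

The noncentrality parameter scales effect size by the design's sample-size factor: δ = d·√n = 0.80 × √52 = 5.7689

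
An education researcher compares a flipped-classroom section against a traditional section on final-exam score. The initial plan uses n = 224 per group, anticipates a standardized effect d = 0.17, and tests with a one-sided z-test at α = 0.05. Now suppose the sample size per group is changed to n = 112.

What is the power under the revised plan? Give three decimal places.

With n = 112 per group: δ = d·√(n/2) = 0.17 × √(112/2) = 1.2722. Critical value z_{0.05} = 1.645.
Revised power = P(Z > 1.645 − δ) = Φ(-0.373) = 0.3547.

Power ≈ 0.355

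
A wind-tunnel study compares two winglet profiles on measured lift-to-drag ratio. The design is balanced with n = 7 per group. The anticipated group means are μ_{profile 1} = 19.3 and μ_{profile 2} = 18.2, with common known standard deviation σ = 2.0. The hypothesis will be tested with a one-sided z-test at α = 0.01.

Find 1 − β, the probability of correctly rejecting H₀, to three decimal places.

Power ≈ 0.097

Standardized effect: d = |μ_{profile 1} − μ_{profile 2}| / σ = |19.3 − 18.2| / 2.0 = 0.5500
Noncentrality parameter: δ = d·√(n/2) = 0.5500 × √(7/2) = 1.0290
One-sided α = 0.01 → critical value z_{0.01} = 2.326.
Power = Φ(δ − 2.326) = Φ(-1.297) = 0.0972.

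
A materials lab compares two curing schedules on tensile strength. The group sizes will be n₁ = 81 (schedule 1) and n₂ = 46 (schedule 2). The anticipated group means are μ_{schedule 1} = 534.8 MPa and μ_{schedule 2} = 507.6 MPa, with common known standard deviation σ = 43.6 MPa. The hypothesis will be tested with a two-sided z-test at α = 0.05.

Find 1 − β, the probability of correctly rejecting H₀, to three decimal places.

Power ≈ 0.922

Standardized effect: d = |μ_{schedule 1} − μ_{schedule 2}| / σ = |534.8 − 507.6| / 43.6 = 0.6239
Noncentrality parameter: δ = d / √(1/n₁ + 1/n₂) = 0.6239 / √(1/81 + 1/46) = 3.3791
Critical value for a two-sided test at α = 0.05: z_{α/2} = 1.960.
Power = Φ(δ − 1.960) + Φ(−δ − 1.960) = Φ(1.419) + Φ(-5.339) = 0.9221 + 0.0000 = 0.9221.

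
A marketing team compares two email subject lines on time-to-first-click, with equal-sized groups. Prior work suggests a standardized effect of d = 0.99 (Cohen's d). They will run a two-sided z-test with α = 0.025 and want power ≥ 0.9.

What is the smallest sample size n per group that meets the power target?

n = 26 per group

For power 0.9 need Φ(δ − z_{0.0125}) = 0.9, so δ = z_{0.0125} + z_{0.10} = 2.241 + 1.282 = 3.523.
(The Φ(−δ − z_{α/2}) term is vanishingly small for δ > 0 and is dropped in the standard sample-size formula.)
δ = d·√(n/2) ⇒ n = 2(δ/d)² = 2 × (3.523 / 0.99)² = 25.33.
Rounding up, n = 26 per group.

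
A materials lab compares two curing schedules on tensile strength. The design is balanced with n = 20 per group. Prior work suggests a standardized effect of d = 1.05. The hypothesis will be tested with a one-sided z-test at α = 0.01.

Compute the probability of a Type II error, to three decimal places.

β ≈ 0.160

Noncentrality parameter: δ = d·√(n/2) = 1.05 × √(20/2) = 3.3204
One-sided α = 0.01 → critical value z_{0.01} = 2.326.
Power = Φ(δ − 2.326) = Φ(0.994) = 0.8399.
Type II error: β = 1 − power = 1 − 0.8399 = 0.1601.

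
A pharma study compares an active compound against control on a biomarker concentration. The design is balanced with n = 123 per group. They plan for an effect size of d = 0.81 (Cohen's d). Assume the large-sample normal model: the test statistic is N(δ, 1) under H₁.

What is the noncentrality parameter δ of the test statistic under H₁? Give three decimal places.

δ ≈ 6.352

δ = d·√(n/2) = 0.81 × √(123/2) = 6.3522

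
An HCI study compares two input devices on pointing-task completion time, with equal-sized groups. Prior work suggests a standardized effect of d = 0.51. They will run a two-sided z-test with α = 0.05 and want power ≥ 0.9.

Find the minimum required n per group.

For power 0.9 need Φ(δ − z_{0.025}) = 0.9, so δ = z_{0.025} + z_{0.10} = 1.960 + 1.282 = 3.242.
(For δ > 0 the lower-tail rejection region contributes negligibly to power, so the one-term inversion is standard.)
δ = d·√(n/2) ⇒ n = 2(δ/d)² = 2 × (3.242 / 0.51)² = 80.80.
Rounding up, n = 81 per group.

n = 81 per group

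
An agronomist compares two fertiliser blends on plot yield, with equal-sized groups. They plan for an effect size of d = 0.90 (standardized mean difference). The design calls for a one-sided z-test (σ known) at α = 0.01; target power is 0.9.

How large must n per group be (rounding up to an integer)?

Set Φ(δ − 2.326) = 0.9; then δ − 2.326 = Φ⁻¹(0.9) = 1.282, giving δ = 3.608.
δ = d·√(n/2) ⇒ n = 2(δ/d)² = 2 × (3.608 / 0.90)² = 32.14.
Rounding up, n = 33 per group.

n = 33 per group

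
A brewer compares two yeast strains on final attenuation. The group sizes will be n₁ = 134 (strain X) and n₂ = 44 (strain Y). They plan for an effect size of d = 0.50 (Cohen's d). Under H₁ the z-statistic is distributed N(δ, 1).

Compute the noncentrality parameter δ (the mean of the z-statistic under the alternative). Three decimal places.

δ = d / √(1/n₁ + 1/n₂) = 0.50 / √(1/134 + 1/44) = 2.8777

δ ≈ 2.878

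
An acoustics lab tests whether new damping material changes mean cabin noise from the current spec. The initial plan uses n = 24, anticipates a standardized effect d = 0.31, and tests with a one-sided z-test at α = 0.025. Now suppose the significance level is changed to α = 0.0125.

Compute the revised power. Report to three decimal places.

δ = d·√n = 0.31 × √24 = 1.5187 (unchanged). New critical value: z_{0.0125} = 2.241.
Revised power = P(Z > 2.241 − δ) = Φ(-0.723) = 0.2349.

Power ≈ 0.235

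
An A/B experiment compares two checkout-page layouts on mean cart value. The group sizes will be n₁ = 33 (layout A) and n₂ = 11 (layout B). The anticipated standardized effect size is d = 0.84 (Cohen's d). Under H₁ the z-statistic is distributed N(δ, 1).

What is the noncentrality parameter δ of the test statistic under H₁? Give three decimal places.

The noncentrality parameter scales effect size by the design's sample-size factor: δ = d / √(1/n₁ + 1/n₂) = 0.84 / √(1/33 + 1/11) = 2.4127

δ ≈ 2.413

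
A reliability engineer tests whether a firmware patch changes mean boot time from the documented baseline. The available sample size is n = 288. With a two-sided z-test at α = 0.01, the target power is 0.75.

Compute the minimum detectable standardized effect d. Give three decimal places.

Need Φ(δ − 2.576) = 0.75, so δ = 2.576 + 0.674 = 3.250.
(The second rejection-region term Φ(−δ − z_{α/2}) is negligible and dropped.)
δ = d·√n ⇒ d = δ/√n = 3.250/√288 = 0.1915.

d ≈ 0.192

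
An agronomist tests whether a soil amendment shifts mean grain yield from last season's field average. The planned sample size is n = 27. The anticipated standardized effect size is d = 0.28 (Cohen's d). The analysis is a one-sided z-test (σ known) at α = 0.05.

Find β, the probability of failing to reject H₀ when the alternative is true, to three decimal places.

β ≈ 0.575

Noncentrality parameter: δ = d·√n = 0.28 × √27 = 1.4549
One-sided α = 0.05 → critical value z_{0.05} = 1.645.
Power = Φ(δ − 1.645) = Φ(-0.190) = 0.4247.
Type II error: β = 1 − power = 1 − 0.4247 = 0.5753.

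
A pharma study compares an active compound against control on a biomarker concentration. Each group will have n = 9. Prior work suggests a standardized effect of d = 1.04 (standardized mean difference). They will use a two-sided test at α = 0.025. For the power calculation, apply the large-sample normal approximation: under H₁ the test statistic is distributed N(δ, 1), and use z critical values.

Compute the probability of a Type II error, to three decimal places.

β ≈ 0.514

Noncentrality parameter: δ = d·√(n/2) = 1.04 × √(9/2) = 2.2062
Critical value for a two-sided test at α = 0.025: z_{α/2} = 2.241.
Power = Φ(δ − 2.241) + Φ(−δ − 2.241) = Φ(-0.035) + Φ(-4.448) = 0.4859 + 0.0000 = 0.4860.
Type II error: β = 1 − power = 1 − 0.4860 = 0.5140.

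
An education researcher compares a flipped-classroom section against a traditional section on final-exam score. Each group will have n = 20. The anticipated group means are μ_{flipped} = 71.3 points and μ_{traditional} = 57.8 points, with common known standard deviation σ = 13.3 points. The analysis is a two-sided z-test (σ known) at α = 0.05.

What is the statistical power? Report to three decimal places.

Standardized effect: d = |μ_{flipped} − μ_{traditional}| / σ = |71.3 − 57.8| / 13.3 = 1.0150
Noncentrality parameter: δ = d·√(n/2) = 1.0150 × √(20/2) = 3.2098
Two-sided α = 0.05 → critical value z_{0.025} = 1.960.
Power = Φ(δ − 1.960) + Φ(−δ − 1.960) = Φ(1.250) + Φ(-5.170) = 0.8943 + 0.0000 = 0.8943.

Power ≈ 0.894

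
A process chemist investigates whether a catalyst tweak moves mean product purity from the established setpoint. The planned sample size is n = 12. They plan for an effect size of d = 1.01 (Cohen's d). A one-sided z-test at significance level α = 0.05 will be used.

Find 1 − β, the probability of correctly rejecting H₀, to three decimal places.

Power ≈ 0.968

Noncentrality parameter: δ = d·√n = 1.01 × √12 = 3.4987
One-sided α = 0.05 → critical value z_{0.05} = 1.645.
Power = Φ(δ − 1.645) = Φ(1.854) = 0.9681.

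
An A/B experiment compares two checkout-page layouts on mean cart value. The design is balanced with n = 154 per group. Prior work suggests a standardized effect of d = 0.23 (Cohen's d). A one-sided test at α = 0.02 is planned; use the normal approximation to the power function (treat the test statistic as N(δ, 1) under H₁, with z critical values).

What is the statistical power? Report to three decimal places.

Noncentrality parameter: λ = d·√(n/2) = 0.23 × √(154/2) = 2.0182
Critical value for a one-sided test at α = 0.02: z_α = 2.054.
Power = Φ(λ − 2.054) = Φ(-0.036) = 0.4858.

Power ≈ 0.486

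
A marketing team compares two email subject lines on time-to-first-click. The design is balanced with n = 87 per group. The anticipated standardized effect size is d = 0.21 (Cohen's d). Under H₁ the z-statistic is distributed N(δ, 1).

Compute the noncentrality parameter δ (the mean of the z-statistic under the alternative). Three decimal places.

The noncentrality parameter scales effect size by the design's sample-size factor: δ = d·√(n/2) = 0.21 × √(87/2) = 1.3850

δ ≈ 1.385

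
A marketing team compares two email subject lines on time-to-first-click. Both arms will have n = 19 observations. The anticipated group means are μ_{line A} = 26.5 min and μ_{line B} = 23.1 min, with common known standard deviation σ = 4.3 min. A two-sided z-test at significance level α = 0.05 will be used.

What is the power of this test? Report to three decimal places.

Standardized effect: d = |μ_{line A} − μ_{line B}| / σ = |26.5 − 23.1| / 4.3 = 0.7907
Noncentrality parameter: δ = d·√(n/2) = 0.7907 × √(19/2) = 2.4371
Two-sided α = 0.05 → critical value z_{0.025} = 1.960.
Power = Φ(δ − 1.960) + Φ(−δ − 1.960) = Φ(0.477) + Φ(-4.397) = 0.6834 + 0.0000 = 0.6834.

Power ≈ 0.683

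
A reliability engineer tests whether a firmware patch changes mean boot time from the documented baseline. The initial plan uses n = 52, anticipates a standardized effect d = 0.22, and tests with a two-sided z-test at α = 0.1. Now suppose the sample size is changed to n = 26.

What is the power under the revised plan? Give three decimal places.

Power ≈ 0.303

With n = 26: δ = d·√n = 0.22 × √26 = 1.1218. Critical value z_{0.05} = 1.645.
Revised power = Φ(δ − 1.645) + Φ(−δ − 1.645) = Φ(-0.523) + Φ(-2.767) = 0.3005 + 0.0028 = 0.3033.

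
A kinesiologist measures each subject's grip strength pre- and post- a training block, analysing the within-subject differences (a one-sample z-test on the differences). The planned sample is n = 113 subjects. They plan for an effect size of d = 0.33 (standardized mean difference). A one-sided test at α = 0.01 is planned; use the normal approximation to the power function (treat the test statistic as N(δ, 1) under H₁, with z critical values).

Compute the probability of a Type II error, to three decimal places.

Noncentrality parameter: δ = d·√n = 0.33 × √113 = 3.5079
One-sided α = 0.01 → critical value z_{0.01} = 2.326.
Power = Φ(δ − 2.326) = Φ(1.182) = 0.8813.
Type II error: β = 1 − power = 1 − 0.8813 = 0.1187.

β ≈ 0.119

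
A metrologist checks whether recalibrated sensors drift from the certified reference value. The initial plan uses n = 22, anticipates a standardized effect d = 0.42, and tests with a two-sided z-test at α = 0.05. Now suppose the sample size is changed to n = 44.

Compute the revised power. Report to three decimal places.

With n = 44: δ = d·√n = 0.42 × √44 = 2.7860. Critical value z_{0.025} = 1.960.
Revised power = Φ(δ − 1.960) + Φ(−δ − 1.960) = Φ(0.826) + Φ(-4.746) = 0.7956 + 0.0000 = 0.7956.

Power ≈ 0.796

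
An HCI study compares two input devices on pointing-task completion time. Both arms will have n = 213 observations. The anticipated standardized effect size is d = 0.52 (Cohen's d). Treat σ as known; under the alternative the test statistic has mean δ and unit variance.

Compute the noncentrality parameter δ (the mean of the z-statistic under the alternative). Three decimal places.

δ ≈ 5.366

δ = d·√(n/2) = 0.52 × √(213/2) = 5.3663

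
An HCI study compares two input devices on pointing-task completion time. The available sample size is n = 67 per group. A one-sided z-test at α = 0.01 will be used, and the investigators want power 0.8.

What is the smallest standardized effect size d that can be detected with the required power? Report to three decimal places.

d ≈ 0.547

Required noncentrality: δ = z_{0.01} + z_{0.20} = 2.326 + 0.842 = 3.168.
δ = d·√(n/2) ⇒ d = δ/√(n/2) = 3.168/√(67/2) = 0.5473.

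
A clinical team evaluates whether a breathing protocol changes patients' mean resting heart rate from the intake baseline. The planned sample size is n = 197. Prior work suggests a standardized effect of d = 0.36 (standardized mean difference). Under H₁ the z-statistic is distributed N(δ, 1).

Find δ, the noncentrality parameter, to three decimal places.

The noncentrality parameter scales effect size by the design's sample-size factor: δ = d·√n = 0.36 × √197 = 5.0528

δ ≈ 5.053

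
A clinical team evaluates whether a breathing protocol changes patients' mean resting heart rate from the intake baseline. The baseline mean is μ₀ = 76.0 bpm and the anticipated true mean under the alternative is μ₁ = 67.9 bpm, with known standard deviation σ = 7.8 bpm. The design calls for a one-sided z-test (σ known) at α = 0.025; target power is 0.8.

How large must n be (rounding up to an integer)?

n = 8

Standardized effect: d = |μ₁ − μ₀| / σ = |67.9 − 76.0| / 7.8 = 1.0385
For power 0.8 need Φ(δ − z_{0.025}) = 0.8, so δ = z_{0.025} + z_{0.20} = 1.960 + 0.842 = 2.802.
δ = d·√n ⇒ n = (δ/d)² = (2.802 / 1.0385)² = 7.28.
Rounding up, n = 8.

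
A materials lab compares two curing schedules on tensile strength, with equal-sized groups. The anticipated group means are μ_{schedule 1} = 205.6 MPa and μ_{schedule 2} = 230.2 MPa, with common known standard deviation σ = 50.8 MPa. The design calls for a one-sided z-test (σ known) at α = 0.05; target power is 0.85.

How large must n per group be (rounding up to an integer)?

Standardized effect: d = |μ_{schedule 1} − μ_{schedule 2}| / σ = |205.6 − 230.2| / 50.8 = 0.4843
For power 0.85 need Φ(δ − z_{0.05}) = 0.85, so δ = z_{0.05} + z_{0.15} = 1.645 + 1.036 = 2.681.
δ = d·√(n/2) ⇒ n = 2(δ/d)² = 2 × (2.681 / 0.4843)² = 61.32.
Round up to the next whole unit.

n = 62 per group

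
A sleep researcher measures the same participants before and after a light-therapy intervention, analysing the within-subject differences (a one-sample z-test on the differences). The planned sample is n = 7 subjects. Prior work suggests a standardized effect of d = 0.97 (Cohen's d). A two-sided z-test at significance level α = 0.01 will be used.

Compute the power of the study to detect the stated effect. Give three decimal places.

Power ≈ 0.496

Noncentrality parameter: δ = d·√n = 0.97 × √7 = 2.5664
Critical value for a two-sided test at α = 0.01: z_{α/2} = 2.576.
Power = Φ(δ − 2.576) + Φ(−δ − 2.576) = Φ(-0.009) + Φ(-5.142) = 0.4962 + 0.0000 = 0.4962.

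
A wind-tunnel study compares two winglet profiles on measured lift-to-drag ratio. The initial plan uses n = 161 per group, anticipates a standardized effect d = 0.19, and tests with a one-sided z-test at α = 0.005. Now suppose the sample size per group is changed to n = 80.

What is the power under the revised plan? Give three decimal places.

Power ≈ 0.085

With n = 80 per group: δ = d·√(n/2) = 0.19 × √(80/2) = 1.2017. Critical value z_{0.005} = 2.576.
Revised power = P(Z > 2.576 − δ) = Φ(-1.374) = 0.0847.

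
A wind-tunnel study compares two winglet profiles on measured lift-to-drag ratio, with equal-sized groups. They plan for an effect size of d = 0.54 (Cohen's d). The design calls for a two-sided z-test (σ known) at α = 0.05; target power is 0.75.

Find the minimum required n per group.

For power 0.75 need Φ(δ − z_{0.025}) = 0.75, so δ = z_{0.025} + z_{0.25} = 1.960 + 0.674 = 2.634.
(The Φ(−δ − z_{α/2}) term is vanishingly small for δ > 0 and is dropped in the standard sample-size formula.)
δ = d·√(n/2) ⇒ n = 2(δ/d)² = 2 × (2.634 / 0.54)² = 47.60.
Rounding up, n = 48 per group.

n = 48 per group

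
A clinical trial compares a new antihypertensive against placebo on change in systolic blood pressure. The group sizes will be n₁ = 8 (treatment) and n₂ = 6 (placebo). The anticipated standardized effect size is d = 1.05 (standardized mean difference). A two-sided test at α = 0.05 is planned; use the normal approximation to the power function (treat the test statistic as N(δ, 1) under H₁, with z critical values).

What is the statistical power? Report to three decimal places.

Power ≈ 0.494

Noncentrality parameter: λ = d / √(1/n₁ + 1/n₂) = 1.05 / √(1/8 + 1/6) = 1.9442
Critical value for a two-sided test at α = 0.05: z_{α/2} = 1.960.
Power = Φ(λ − 1.960) + Φ(−λ − 1.960) = Φ(-0.016) + Φ(-3.904) = 0.4937 + 0.0000 = 0.4938.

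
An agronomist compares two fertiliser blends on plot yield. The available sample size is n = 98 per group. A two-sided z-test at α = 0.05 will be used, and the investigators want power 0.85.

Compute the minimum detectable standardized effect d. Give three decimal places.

d ≈ 0.428

Required noncentrality: δ = z_{0.025} + z_{0.15} = 1.960 + 1.036 = 2.996.
(The second rejection-region term Φ(−δ − z_{α/2}) is negligible and dropped.)
δ = d·√(n/2) ⇒ d = δ/√(n/2) = 2.996/√(98/2) = 0.4281.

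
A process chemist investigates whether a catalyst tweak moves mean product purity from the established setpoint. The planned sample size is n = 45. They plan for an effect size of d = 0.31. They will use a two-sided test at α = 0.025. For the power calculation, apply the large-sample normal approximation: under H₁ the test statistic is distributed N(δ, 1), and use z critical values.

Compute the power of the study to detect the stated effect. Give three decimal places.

Power ≈ 0.436

Noncentrality parameter: δ = d·√n = 0.31 × √45 = 2.0795
Critical value for a two-sided test at α = 0.025: z_{α/2} = 2.241.
Power = Φ(δ − 2.241) + Φ(−δ − 2.241) = Φ(-0.162) + Φ(-4.321) = 0.4357 + 0.0000 = 0.4357.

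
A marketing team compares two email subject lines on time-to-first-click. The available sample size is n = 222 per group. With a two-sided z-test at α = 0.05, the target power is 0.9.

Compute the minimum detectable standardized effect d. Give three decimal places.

Required noncentrality: δ = z_{0.025} + z_{0.10} = 1.960 + 1.282 = 3.242.
(The second rejection-region term Φ(−δ − z_{α/2}) is negligible and dropped.)
δ = d·√(n/2) ⇒ d = δ/√(n/2) = 3.242/√(222/2) = 0.3077.

d ≈ 0.308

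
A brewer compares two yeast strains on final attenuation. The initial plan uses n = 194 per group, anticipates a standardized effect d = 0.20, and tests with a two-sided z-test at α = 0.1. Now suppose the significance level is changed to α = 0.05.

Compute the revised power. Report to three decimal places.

Power ≈ 0.504

δ = d·√(n/2) = 0.20 × √(194/2) = 1.9698 (unchanged). New critical value: z_{0.025} = 1.960.
Revised power = Φ(δ − 1.960) + Φ(−δ − 1.960) = Φ(0.010) + Φ(-3.930) = 0.5039 + 0.0000 = 0.5040.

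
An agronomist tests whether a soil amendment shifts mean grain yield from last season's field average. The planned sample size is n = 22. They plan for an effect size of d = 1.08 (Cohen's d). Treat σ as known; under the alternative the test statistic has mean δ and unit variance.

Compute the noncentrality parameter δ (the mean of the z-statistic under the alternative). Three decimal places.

The noncentrality parameter scales effect size by the design's sample-size factor: δ = d·√n = 1.08 × √22 = 5.0656

δ ≈ 5.066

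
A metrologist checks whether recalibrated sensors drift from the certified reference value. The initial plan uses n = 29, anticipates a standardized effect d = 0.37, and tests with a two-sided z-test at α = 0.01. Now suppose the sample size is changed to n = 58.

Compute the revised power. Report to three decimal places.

Power ≈ 0.596

With n = 58: δ = d·√n = 0.37 × √58 = 2.8178. Critical value z_{0.005} = 2.576.
Revised power = Φ(δ − 2.576) + Φ(−δ − 2.576) = Φ(0.242) + Φ(-5.394) = 0.5956 + 0.0000 = 0.5956.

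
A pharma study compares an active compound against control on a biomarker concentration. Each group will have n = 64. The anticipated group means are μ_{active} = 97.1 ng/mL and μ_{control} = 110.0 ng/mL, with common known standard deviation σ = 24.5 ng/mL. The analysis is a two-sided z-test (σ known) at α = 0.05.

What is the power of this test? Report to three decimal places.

Power ≈ 0.846

Standardized effect: d = |μ_{active} − μ_{control}| / σ = |97.1 − 110.0| / 24.5 = 0.5265
Noncentrality parameter: δ = d·√(n/2) = 0.5265 × √(64/2) = 2.9785
Two-sided α = 0.05 → critical value z_{0.025} = 1.960.
Power = Φ(δ − 1.960) + Φ(−δ − 1.960) = Φ(1.019) + Φ(-4.938) = 0.8458 + 0.0000 = 0.8458.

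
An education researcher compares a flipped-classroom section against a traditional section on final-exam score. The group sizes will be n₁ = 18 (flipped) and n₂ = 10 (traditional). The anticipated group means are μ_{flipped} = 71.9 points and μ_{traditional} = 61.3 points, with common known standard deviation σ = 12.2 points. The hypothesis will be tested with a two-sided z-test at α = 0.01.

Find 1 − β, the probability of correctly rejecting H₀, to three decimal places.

Standardized effect: d = |μ_{flipped} − μ_{traditional}| / σ = |71.9 − 61.3| / 12.2 = 0.8689
Noncentrality parameter: δ = d / √(1/n₁ + 1/n₂) = 0.8689 / √(1/18 + 1/10) = 2.2029
Critical value for a two-sided test at α = 0.01: z_{α/2} = 2.576.
Power = Φ(δ − 2.576) + Φ(−δ − 2.576) = Φ(-0.373) + Φ(-4.779) = 0.3546 + 0.0000 = 0.3546.

Power ≈ 0.355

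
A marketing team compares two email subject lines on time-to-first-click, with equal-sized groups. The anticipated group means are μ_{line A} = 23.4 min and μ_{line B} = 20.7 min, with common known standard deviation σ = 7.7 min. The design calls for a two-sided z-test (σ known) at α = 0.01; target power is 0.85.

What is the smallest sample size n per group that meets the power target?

Standardized effect: d = |μ_{line A} − μ_{line B}| / σ = |23.4 − 20.7| / 7.7 = 0.3506
Set Φ(δ − 2.576) = 0.85; then δ − 2.576 = Φ⁻¹(0.85) = 1.036, giving δ = 3.612.
(The Φ(−δ − z_{α/2}) term is vanishingly small for δ > 0 and is dropped in the standard sample-size formula.)
δ = d·√(n/2) ⇒ n = 2(δ/d)² = 2 × (3.612 / 0.3506)² = 212.25.
Rounding up, n = 213 per group.

n = 213 per group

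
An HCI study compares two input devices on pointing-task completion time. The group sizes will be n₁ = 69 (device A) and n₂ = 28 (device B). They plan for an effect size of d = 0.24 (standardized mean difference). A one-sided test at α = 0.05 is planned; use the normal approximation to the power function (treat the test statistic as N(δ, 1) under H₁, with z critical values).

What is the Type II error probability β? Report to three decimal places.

β ≈ 0.717

Noncentrality parameter: δ = d / √(1/n₁ + 1/n₂) = 0.24 / √(1/69 + 1/28) = 1.0711
Critical value for a one-sided test at α = 0.05: z_α = 1.645.
Power = Φ(δ − 1.645) = Φ(-0.574) = 0.2831.
Type II error: β = 1 − power = 1 − 0.2831 = 0.7169.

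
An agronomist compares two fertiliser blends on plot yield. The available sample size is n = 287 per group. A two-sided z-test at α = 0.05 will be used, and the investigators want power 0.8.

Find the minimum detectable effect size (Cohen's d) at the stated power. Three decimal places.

Required noncentrality: δ = z_{0.025} + z_{0.20} = 1.960 + 0.842 = 2.802.
(Lower-tail contribution to power is negligible for δ > 0.)
δ = d·√(n/2) ⇒ d = δ/√(n/2) = 2.802/√(287/2) = 0.2339.

d ≈ 0.234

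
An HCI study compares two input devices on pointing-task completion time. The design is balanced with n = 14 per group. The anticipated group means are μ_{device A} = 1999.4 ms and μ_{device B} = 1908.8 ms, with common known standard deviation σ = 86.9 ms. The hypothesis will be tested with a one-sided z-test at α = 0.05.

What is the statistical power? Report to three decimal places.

Power ≈ 0.867

Standardized effect: d = |μ_{device A} − μ_{device B}| / σ = |1999.4 − 1908.8| / 86.9 = 1.0426
Noncentrality parameter: δ = d·√(n/2) = 1.0426 × √(14/2) = 2.7584
One-sided α = 0.05 → critical value z_{0.05} = 1.645.
Power = Φ(δ − 1.645) = Φ(1.114) = 0.8673.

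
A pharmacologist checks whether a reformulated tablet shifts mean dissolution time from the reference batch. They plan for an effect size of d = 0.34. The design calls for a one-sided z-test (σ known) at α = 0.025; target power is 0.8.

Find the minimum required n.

Set Φ(δ − 1.960) = 0.8; then δ − 1.960 = Φ⁻¹(0.8) = 0.842, giving δ = 2.802.
δ = d·√n ⇒ n = (δ/d)² = (2.802 / 0.34)² = 67.90.
Rounding up, n = 68.

n = 68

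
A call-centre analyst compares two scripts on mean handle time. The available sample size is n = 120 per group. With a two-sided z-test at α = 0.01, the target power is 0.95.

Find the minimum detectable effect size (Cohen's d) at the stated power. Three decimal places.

d ≈ 0.545

Need Φ(δ − 2.576) = 0.95, so δ = 2.576 + 1.645 = 4.221.
(Lower-tail contribution to power is negligible for δ > 0.)
δ = d·√(n/2) ⇒ d = δ/√(n/2) = 4.221/√(120/2) = 0.5449.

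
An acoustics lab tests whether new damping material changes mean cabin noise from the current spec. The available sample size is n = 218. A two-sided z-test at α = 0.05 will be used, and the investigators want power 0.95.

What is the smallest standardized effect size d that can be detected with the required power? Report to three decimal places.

Required noncentrality: δ = z_{0.025} + z_{0.05} = 1.960 + 1.645 = 3.605.
(The second rejection-region term Φ(−δ − z_{α/2}) is negligible and dropped.)
δ = d·√n ⇒ d = δ/√n = 3.605/√218 = 0.2441.

d ≈ 0.244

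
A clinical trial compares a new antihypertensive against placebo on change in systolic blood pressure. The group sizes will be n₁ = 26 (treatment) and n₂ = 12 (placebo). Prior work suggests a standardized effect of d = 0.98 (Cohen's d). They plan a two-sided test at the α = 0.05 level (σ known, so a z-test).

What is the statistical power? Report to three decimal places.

Power ≈ 0.802

Noncentrality parameter: δ = d / √(1/n₁ + 1/n₂) = 0.98 / √(1/26 + 1/12) = 2.8081
Critical value for a two-sided test at α = 0.05: z_{α/2} = 1.960.
Power = Φ(δ − 1.960) + Φ(−δ − 1.960) = Φ(0.848) + Φ(-4.768) = 0.8018 + 0.0000 = 0.8018.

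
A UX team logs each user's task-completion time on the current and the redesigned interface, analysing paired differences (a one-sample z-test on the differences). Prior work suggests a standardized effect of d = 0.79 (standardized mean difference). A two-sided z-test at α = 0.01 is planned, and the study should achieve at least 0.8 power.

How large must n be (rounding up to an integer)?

n = 19

For power 0.8 need Φ(δ − z_{0.005}) = 0.8, so δ = z_{0.005} + z_{0.20} = 2.576 + 0.842 = 3.417.
(Ignoring the negligible lower-tail rejection probability gives the usual closed-form inversion.)
δ = d·√n ⇒ n = (δ/d)² = (3.417 / 0.79)² = 18.71.
Rounding up, n = 19.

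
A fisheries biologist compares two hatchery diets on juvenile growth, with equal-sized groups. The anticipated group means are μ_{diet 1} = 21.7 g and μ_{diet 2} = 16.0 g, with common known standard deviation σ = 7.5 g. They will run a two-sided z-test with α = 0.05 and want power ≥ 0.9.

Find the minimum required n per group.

n = 37 per group

Standardized effect: d = |μ_{diet 1} − μ_{diet 2}| / σ = |21.7 − 16.0| / 7.5 = 0.7600
Set Φ(δ − 1.960) = 0.9; then δ − 1.960 = Φ⁻¹(0.9) = 1.282, giving δ = 3.242.
(For δ > 0 the lower-tail rejection region contributes negligibly to power, so the one-term inversion is standard.)
δ = d·√(n/2) ⇒ n = 2(δ/d)² = 2 × (3.242 / 0.7600)² = 36.38.
Rounding up, n = 37 per group.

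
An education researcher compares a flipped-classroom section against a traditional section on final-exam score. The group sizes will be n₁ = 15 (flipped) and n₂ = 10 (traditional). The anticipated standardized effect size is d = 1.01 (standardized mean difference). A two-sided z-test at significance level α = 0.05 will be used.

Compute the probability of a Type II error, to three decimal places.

β ≈ 0.304

Noncentrality parameter: δ = d / √(1/n₁ + 1/n₂) = 1.01 / √(1/15 + 1/10) = 2.4740
Two-sided α = 0.05 → critical value z_{0.025} = 1.960.
Power = Φ(δ − 1.960) + Φ(−δ − 1.960) = Φ(0.514) + Φ(-4.434) = 0.6964 + 0.0000 = 0.6964.
Type II error: β = 1 − power = 1 − 0.6964 = 0.3036.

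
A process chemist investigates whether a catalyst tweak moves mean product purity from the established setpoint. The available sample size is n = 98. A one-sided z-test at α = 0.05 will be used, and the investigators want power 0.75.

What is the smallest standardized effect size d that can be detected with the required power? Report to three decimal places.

Need Φ(δ − 1.645) = 0.75, so δ = 1.645 + 0.674 = 2.319.
δ = d·√n ⇒ d = δ/√n = 2.319/√98 = 0.2343.

d ≈ 0.234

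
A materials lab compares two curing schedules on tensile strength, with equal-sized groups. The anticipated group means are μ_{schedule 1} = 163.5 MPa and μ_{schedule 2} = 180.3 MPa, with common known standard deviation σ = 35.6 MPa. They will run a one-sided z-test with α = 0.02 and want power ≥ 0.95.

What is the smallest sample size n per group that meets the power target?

n = 123 per group

Standardized effect: d = |μ_{schedule 1} − μ_{schedule 2}| / σ = |163.5 − 180.3| / 35.6 = 0.4719
For power 0.95 need Φ(δ − z_{0.02}) = 0.95, so δ = z_{0.02} + z_{0.05} = 2.054 + 1.645 = 3.699.
δ = d·√(n/2) ⇒ n = 2(δ/d)² = 2 × (3.699 / 0.4719)² = 122.85.
Round up to the next whole unit.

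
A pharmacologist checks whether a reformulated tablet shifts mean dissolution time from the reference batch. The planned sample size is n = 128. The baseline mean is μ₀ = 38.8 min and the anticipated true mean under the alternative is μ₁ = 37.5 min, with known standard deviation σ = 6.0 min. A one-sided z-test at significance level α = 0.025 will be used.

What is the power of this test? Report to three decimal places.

Standardized effect: d = |μ₁ − μ₀| / σ = |37.5 − 38.8| / 6.0 = 0.2167
Noncentrality parameter: δ = d·√n = 0.2167 × √128 = 2.4513
Critical value for a one-sided test at α = 0.025: z_α = 1.960.
Power = P(Z > 1.960 − δ) = Φ(0.491) = 0.6884.

Power ≈ 0.688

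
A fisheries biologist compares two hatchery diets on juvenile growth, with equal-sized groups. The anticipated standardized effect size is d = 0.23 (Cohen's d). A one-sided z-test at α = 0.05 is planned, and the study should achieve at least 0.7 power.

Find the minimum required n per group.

For power 0.7 need Φ(δ − z_{0.05}) = 0.7, so δ = z_{0.05} + z_{0.30} = 1.645 + 0.524 = 2.169.
δ = d·√(n/2) ⇒ n = 2(δ/d)² = 2 × (2.169 / 0.23)² = 177.91.
Round up to the next whole unit.

n = 178 per group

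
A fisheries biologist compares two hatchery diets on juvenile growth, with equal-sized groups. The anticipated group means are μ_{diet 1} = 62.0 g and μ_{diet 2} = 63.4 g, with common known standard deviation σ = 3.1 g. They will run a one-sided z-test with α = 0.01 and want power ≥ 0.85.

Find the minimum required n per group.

n = 111 per group

Standardized effect: d = |μ_{diet 1} − μ_{diet 2}| / σ = |62.0 − 63.4| / 3.1 = 0.4516
Set Φ(δ − 2.326) = 0.85; then δ − 2.326 = Φ⁻¹(0.85) = 1.036, giving δ = 3.363.
δ = d·√(n/2) ⇒ n = 2(δ/d)² = 2 × (3.363 / 0.4516)² = 110.89.
Rounding up, n = 111 per group.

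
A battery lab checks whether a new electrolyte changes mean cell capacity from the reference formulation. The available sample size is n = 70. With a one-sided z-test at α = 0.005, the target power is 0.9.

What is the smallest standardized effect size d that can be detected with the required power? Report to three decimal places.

Required noncentrality: δ = z_{0.005} + z_{0.10} = 2.576 + 1.282 = 3.857.
δ = d·√n ⇒ d = δ/√n = 3.857/√70 = 0.4610.

d ≈ 0.461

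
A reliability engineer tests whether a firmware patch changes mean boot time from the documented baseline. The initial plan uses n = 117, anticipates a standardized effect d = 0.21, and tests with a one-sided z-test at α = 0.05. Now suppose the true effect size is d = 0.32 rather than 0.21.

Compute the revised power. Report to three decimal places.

Power ≈ 0.965

With d = 0.32: δ = d·√n = 0.32 × √117 = 3.4613. Critical value z_{0.05} = 1.645.
Revised power = P(Z > 1.645 − δ) = Φ(1.816) = 0.9654.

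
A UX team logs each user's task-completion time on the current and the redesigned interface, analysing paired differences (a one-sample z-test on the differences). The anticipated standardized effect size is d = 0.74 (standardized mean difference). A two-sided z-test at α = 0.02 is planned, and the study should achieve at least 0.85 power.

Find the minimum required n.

Set Φ(δ − 2.326) = 0.85; then δ − 2.326 = Φ⁻¹(0.85) = 1.036, giving δ = 3.363.
(The Φ(−δ − z_{α/2}) term is vanishingly small for δ > 0 and is dropped in the standard sample-size formula.)
δ = d·√n ⇒ n = (δ/d)² = (3.363 / 0.74)² = 20.65.
Round up to the next whole unit.

n = 21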